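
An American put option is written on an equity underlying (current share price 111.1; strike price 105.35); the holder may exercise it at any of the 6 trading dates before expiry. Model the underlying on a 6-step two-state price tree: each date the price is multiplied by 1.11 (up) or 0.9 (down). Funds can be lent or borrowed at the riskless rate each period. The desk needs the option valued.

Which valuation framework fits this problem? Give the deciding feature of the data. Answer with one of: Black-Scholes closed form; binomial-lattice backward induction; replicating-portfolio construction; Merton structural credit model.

Key observation: the exercise right at every one of the 6 steps is what matters: each node needs max(105.35 − S, continuation), which only the stepwise tree valuation starting from spot 111.1 delivers.

framework: binomial-lattice backward induction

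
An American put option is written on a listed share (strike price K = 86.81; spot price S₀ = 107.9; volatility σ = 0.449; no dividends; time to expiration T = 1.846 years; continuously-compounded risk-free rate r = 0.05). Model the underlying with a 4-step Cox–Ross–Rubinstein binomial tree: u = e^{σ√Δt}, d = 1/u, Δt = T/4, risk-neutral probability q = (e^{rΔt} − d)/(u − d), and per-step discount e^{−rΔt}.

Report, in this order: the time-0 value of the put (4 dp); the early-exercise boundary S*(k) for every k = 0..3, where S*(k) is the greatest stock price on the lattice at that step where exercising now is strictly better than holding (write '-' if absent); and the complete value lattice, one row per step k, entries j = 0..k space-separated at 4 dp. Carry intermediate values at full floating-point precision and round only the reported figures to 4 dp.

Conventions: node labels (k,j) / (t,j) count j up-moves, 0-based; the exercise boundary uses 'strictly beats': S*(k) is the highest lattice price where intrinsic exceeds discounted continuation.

price = 11.8813
boundary = - - - 43.2128
tree:
11.8813
19.0832 4.0953
29.6096 7.7898 0.0000
43.5972 14.8175 0.0000 0.0000
54.9576 28.1851 0.0000 0.0000 0.0000

Δt=0.46150  u=1.35666  d=0.73711  q=0.46201  discount=0.97719
step 4 (expiry): payoffs max(K−S,0) = 54.9576 28.1851 0.0000 0.0000 0.0000
step 3: (k=3,j=0): S=43.2128, K−S=43.5972, hold=41.6170 ⇒ V=43.5972 exercise | (k=3,j=1): S=79.5338, K−S=7.2762, hold=14.8175 ⇒ V=14.8175 continue | (k=3,j=2): S=146.3832, K−S=0.0000, hold=0.0000 ⇒ V=0.0000 continue | (k=3,j=3): S=269.4204, K−S=0.0000, hold=0.0000 ⇒ V=0.0000 continue  boundary S*=43.2128
step 2: (k=2,j=0): S=58.6249, K−S=28.1851, hold=29.6096 ⇒ V=29.6096 continue | (k=2,j=1): S=107.9000, K−S=0.0000, hold=7.7898 ⇒ V=7.7898 continue | (k=2,j=2): S=198.5916, K−S=0.0000, hold=0.0000 ⇒ V=0.0000 continue  boundary S*=-
step 1: (k=1,j=0): S=79.5338, K−S=7.2762, hold=19.0832 ⇒ V=19.0832 continue | (k=1,j=1): S=146.3832, K−S=0.0000, hold=4.0953 ⇒ V=4.0953 continue  boundary S*=-
step 0: (k=0,j=0): S=107.9000, K−S=0.0000, hold=11.8813 ⇒ V=11.8813 continue  boundary S*=-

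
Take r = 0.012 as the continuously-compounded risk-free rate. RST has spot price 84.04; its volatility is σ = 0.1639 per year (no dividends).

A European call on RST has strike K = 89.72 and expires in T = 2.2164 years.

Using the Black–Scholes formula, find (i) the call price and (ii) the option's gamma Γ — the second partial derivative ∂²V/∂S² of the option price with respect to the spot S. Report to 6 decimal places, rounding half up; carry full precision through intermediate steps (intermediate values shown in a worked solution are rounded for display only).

price = 6.763938
Γ = 0.019441

σ√T = 0.1639·√2.2164 = 0.244007
d₁ = (ln(S/K) + (r+σ²/2)T) / (σ√T) = (ln(84.04/89.72) + (0.012+0.1639²/2)·2.2164) / 0.244007 = (-0.065401 + 0.056367) / 0.244007 = -0.037024
d₂ = d₁ − σ√T = -0.037024 − 0.244007 = -0.281032
e^{−rT} = 0.973754
N(d₁) = 0.485233,  N(d₂) = 0.389343
Call price V = S·N(d₁) − K·e^{−rT}·N(d₂) = 40.778963 − 34.015025 = 6.763938
φ(d₁) = (1/√(2π))·e^{−d₁²/2} = 0.398669
Γ = φ(d₁) / (S·σ·√T) = 0.019441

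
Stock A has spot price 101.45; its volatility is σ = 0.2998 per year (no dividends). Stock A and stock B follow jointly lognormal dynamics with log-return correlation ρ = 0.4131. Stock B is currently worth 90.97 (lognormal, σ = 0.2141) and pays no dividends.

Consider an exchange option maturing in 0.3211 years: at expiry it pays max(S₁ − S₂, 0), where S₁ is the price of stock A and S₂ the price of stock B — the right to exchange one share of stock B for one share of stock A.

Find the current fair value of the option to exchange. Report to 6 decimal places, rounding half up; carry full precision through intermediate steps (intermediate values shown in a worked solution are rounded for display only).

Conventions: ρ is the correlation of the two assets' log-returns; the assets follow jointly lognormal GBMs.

exchange price = 12.831373

σ_eff = √(σ₁² + σ₂² − 2ρσ₁σ₂) = √(0.2998² + 0.2141² − 2·0.4131·0.2998·0.2141) = 0.287554
d₁ = (ln(S₁/S₂) + (q₂ − q₁ + σ_eff²/2)T) / (σ_eff√T) = (ln(101.45/90.97) + (0.0 − 0.0 + 0.041344)·0.3211) / 0.162945 = 0.750634
d₂ = d₁ − σ_eff√T = 0.750634 − 0.162945 = 0.587690
N(d₁) = 0.773564,  N(d₂) = 0.721630
V = S₁·e^{−q₁T}·N(d₁) − S₂·e^{−q₂T}·N(d₂) = 78.478025 − 65.646653 = 12.831373
Key observation: no risk-free rate is needed — with the second asset as numeraire the exchange option is a call on the ratio S₁/S₂, and r cancels out of the value.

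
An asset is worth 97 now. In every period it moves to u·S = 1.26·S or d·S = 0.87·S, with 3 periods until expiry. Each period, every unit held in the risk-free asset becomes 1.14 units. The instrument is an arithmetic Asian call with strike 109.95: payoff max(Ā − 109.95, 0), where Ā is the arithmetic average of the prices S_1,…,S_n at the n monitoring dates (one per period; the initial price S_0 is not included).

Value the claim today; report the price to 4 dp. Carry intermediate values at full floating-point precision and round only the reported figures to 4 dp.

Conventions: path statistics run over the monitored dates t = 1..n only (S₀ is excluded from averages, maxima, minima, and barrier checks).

price = 14.2321

Under the martingale measure an up-move has probability p* = 0.6923; value the claim as the probability-weighted average of per-path payoffs, discounted 3 periods at R = 1.14.
Enumerate all 2^3 = 8 price paths (U = up ×1.26, D = down ×0.87); each path with k up-moves has probability p*^k·(1−p*)^(3−k).
DDD: Ā=73.8947, payoff=0.0000, prob=0.029131
UDD: Ā=107.0199, payoff=0.0000, prob=0.065544
DUD: Ā=94.4099, payoff=0.0000, prob=0.065544
UUD: Ā=136.7316, payoff=26.7816, prob=0.147474
DDU: Ā=83.4392, payoff=0.0000, prob=0.065544
UDU: Ā=120.8430, payoff=10.8930, prob=0.147474
DUU: Ā=108.2330, payoff=0.0000, prob=0.147474
UUU: Ā=156.7512, payoff=46.8012, prob=0.331816
Price = Σ prob·payoff / R^3 = 21.085414 / 1.481544 = 14.2321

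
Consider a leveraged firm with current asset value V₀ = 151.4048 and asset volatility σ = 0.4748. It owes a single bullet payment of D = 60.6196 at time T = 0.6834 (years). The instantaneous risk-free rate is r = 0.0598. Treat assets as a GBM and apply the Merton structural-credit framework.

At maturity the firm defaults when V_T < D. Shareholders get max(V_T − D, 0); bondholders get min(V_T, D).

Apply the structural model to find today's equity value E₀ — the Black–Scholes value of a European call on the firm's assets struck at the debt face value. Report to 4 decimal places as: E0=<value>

E0=93.3010

Equity is a call on the firm's assets struck at D = 60.6196:
d₁ = [ln(V₀/D) + (r + σ²/2)T] / (σ√T)
   = [ln(151.4048/60.6196) + (0.0598 + 0.5·0.4748²)·0.6834] / (0.4748·√0.6834)
   = [0.915339 + 0.117898] / 0.392508 = 2.632400
d₂ = d₁ − σ√T = 2.632400 − 0.392508 = 2.239892
N(d₁) = 0.995761,  N(d₂) = 0.987451,  e^(−rT) = 0.959956
E₀ = V₀·N(d₁) − D·e^(−rT)·N(d₂)
   = 151.4048·0.995761 − 60.6196·0.959956·0.987451 = 93.301038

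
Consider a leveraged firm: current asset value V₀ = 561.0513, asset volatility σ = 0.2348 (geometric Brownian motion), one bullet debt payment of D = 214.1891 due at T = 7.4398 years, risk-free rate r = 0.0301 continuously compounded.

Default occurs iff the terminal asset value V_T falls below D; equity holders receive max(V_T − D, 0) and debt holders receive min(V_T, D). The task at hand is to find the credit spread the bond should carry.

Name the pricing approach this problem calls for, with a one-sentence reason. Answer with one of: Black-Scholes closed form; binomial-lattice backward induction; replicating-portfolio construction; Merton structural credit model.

framework: Merton structural credit model

Key observation: a levered firm with one bullet debt due at 7.4398 years is the canonical structural-credit setup: equity is a call on the firm's assets struck at the face value.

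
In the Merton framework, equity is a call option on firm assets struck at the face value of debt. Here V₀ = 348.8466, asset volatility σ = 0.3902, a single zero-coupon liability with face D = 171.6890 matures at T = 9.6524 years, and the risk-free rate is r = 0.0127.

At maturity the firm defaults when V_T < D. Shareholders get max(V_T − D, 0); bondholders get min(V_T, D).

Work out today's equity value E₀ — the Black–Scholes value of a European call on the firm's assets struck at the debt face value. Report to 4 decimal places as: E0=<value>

E0=233.8318

Apply the equity-as-call identities (strike 171.6890, horizon 9.6524 years):
d₁ = [ln(V₀/D) + (r + σ²/2)T] / (σ√T)
   = [ln(348.8466/171.6890) + (0.0127 + 0.5·0.3902²)·9.6524] / (0.3902·√9.6524)
   = [0.708948 + 0.857404] / 1.212286 = 1.292065
d₂ = d₁ − σ√T = 1.292065 − 1.212286 = 0.079779
N(d₁) = 0.901833,  N(d₂) = 0.531793,  e^(−rT) = 0.884630
E₀ = V₀·N(d₁) − D·e^(−rT)·N(d₂)
   = 348.8466·0.901833 − 171.6890·0.884630·0.531793 = 233.831756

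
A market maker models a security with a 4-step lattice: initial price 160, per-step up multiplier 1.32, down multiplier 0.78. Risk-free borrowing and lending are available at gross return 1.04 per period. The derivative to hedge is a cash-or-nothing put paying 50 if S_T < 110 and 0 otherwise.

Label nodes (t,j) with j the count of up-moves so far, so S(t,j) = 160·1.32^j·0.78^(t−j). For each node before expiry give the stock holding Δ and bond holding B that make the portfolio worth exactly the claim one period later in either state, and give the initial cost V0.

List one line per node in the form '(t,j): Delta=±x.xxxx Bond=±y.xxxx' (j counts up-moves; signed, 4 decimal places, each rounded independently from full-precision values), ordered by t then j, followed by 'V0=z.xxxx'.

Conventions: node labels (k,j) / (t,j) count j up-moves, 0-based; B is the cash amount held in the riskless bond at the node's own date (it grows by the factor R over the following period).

Since d<R<u, set p* = (R−d)/(u−d) = 0.4815; price each node as the discounted p*-expectation of its children.
Expiry values: V(4,0)=50.0000, V(4,1)=50.0000, V(4,2)=0.0000, V(4,3)=0.0000, V(4,4)=0.0000
(3,0): S=75.9283. Δ = (V_up−V_dn)/(S_up−S_dn) = (50.0000−50.0000)/(100.2254−59.2241) = 0.0000. V = [p*·50.0000 + (1−p*)·50.0000]/1.04 = 48.0769. B = V − Δ·S = 48.0769.
(3,1): S=128.4941. Δ = (V_up−V_dn)/(S_up−S_dn) = (0.0000−50.0000)/(169.6122−100.2254) = -0.7206. V = [p*·0.0000 + (1−p*)·50.0000]/1.04 = 24.9288. B = V − Δ·S = 117.5214.
(3,2): S=217.4515. Δ = (V_up−V_dn)/(S_up−S_dn) = (0.0000−0.0000)/(287.0360−169.6122) = 0.0000. V = [p*·0.0000 + (1−p*)·0.0000]/1.04 = 0.0000. B = V − Δ·S = 0.0000.
(3,3): S=367.9949. Δ = (V_up−V_dn)/(S_up−S_dn) = (0.0000−0.0000)/(485.7532−287.0360) = 0.0000. V = [p*·0.0000 + (1−p*)·0.0000]/1.04 = 0.0000. B = V − Δ·S = 0.0000.
(2,0): S=97.3440. Δ = (V_up−V_dn)/(S_up−S_dn) = (24.9288−48.0769)/(128.4941−75.9283) = -0.4404. V = [p*·24.9288 + (1−p*)·48.0769]/1.04 = 35.5111. B = V − Δ·S = 78.3780.
(2,1): S=164.7360. Δ = (V_up−V_dn)/(S_up−S_dn) = (0.0000−24.9288)/(217.4515−128.4941) = -0.2802. V = [p*·0.0000 + (1−p*)·24.9288]/1.04 = 12.4289. B = V − Δ·S = 58.5933.
(2,2): S=278.7840. Δ = (V_up−V_dn)/(S_up−S_dn) = (0.0000−0.0000)/(367.9949−217.4515) = 0.0000. V = [p*·0.0000 + (1−p*)·0.0000]/1.04 = 0.0000. B = V − Δ·S = 0.0000.
(1,0): S=124.8000. Δ = (V_up−V_dn)/(S_up−S_dn) = (12.4289−35.5111)/(164.7360−97.3440) = -0.3425. V = [p*·12.4289 + (1−p*)·35.5111]/1.04 = 23.4591. B = V − Δ·S = 66.2039.
(1,1): S=211.2000. Δ = (V_up−V_dn)/(S_up−S_dn) = (0.0000−12.4289)/(278.7840−164.7360) = -0.1090. V = [p*·0.0000 + (1−p*)·12.4289]/1.04 = 6.1967. B = V − Δ·S = 29.2132.
(0,0): S=160.0000. Δ = (V_up−V_dn)/(S_up−S_dn) = (6.1967−23.4591)/(211.2000−124.8000) = -0.1998. V = [p*·6.1967 + (1−p*)·23.4591]/1.04 = 14.5650. B = V − Δ·S = 46.5322.
As a check, the time-0 holding Δ(0,0)·S0 + B(0,0) comes to 14.5650 — exactly V0.

(0,0): Delta=-0.1998 Bond=46.5322
(1,0): Delta=-0.3425 Bond=66.2039
(1,1): Delta=-0.1090 Bond=29.2132
(2,0): Delta=-0.4404 Bond=78.3780
(2,1): Delta=-0.2802 Bond=58.5933
(2,2): Delta=0.0000 Bond=0.0000
(3,0): Delta=0.0000 Bond=48.0769
(3,1): Delta=-0.7206 Bond=117.5214
(3,2): Delta=0.0000 Bond=0.0000
(3,3): Delta=0.0000 Bond=0.0000
V0=14.5650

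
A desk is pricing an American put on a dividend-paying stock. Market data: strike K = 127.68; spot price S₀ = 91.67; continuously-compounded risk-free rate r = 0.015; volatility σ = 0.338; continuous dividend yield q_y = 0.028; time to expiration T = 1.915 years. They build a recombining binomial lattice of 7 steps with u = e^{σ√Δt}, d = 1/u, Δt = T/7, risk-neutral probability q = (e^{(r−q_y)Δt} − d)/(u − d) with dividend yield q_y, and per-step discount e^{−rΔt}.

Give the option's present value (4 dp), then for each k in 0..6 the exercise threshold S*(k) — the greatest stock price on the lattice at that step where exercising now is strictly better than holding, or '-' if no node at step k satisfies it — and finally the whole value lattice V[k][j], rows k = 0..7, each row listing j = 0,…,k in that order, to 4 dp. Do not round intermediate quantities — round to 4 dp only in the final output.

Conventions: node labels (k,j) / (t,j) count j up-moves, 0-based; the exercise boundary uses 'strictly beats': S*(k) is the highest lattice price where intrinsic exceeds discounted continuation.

price = 43.8280
boundary = - - - 53.9378 45.1976 53.9378 64.3682
tree:
43.8280
53.7165 31.9456
63.9061 41.5512 20.3052
73.7422 52.2741 28.6110 10.1725
82.4824 63.3430 39.0028 15.9629 3.0718
89.8063 73.7422 51.0062 24.4482 5.5669 0.0000
95.9435 82.4824 63.3118 36.1866 10.0886 0.0000 0.0000
101.0861 89.8063 73.7422 50.8644 18.2831 0.0000 0.0000 0.0000

Δt=0.27357, u=1.19338, d=0.83796, q=0.44593, disc=e^(-rΔt)=0.99590
k=7 terminal: V=max(K-S,0) → 101.0861 89.8063 73.7422 50.8644 18.2831 0.0000 0.0000 0.0000
k=6: j=0 S=31.7365 intr=95.9435 cont=95.6628 V=95.9435[EX]; j=1 S=45.1976 intr=82.4824 cont=82.3044 V=82.4824[EX]; j=2 S=64.3682 intr=63.3118 cont=63.2801 V=63.3118[EX]; j=3 S=91.6700 intr=36.0100 cont=36.1866 V=36.1866[hold]; j=4 S=130.5519 intr=0.0000 cont=10.0886 V=10.0886[hold]; j=5 S=185.9255 intr=0.0000 cont=0.0000 V=0.0000[hold]; j=6 S=264.7859 intr=0.0000 cont=0.0000 V=0.0000[hold]  S*(6)=64.3682
k=5: j=0 S=37.8737 intr=89.8063 cont=89.5724 V=89.8063[EX]; j=1 S=53.9378 intr=73.7422 cont=73.6309 V=73.7422[EX]; j=2 S=76.8156 intr=50.8644 cont=51.0062 V=51.0062[hold]; j=3 S=109.3969 intr=18.2831 cont=24.4482 V=24.4482[hold]; j=4 S=155.7977 intr=0.0000 cont=5.5669 V=5.5669[hold]; j=5 S=221.8793 intr=0.0000 cont=0.0000 V=0.0000[hold]  S*(5)=53.9378
k=4: j=0 S=45.1976 intr=82.4824 cont=82.3044 V=82.4824[EX]; j=1 S=64.3682 intr=63.3118 cont=63.3430 V=63.3430[hold]; j=2 S=91.6700 intr=36.0100 cont=39.0028 V=39.0028[hold]; j=3 S=130.5519 intr=0.0000 cont=15.9629 V=15.9629[hold]; j=4 S=185.9255 intr=0.0000 cont=3.0718 V=3.0718[hold]  S*(4)=45.1976
k=3: j=0 S=53.9378 intr=73.7422 cont=73.6448 V=73.7422[EX]; j=1 S=76.8156 intr=50.8644 cont=52.2741 V=52.2741[hold]; j=2 S=109.3969 intr=18.2831 cont=28.6110 V=28.6110[hold]; j=3 S=155.7977 intr=0.0000 cont=10.1725 V=10.1725[hold]  S*(3)=53.9378
k=2: j=0 S=64.3682 intr=63.3118 cont=63.9061 V=63.9061[hold]; j=1 S=91.6700 intr=36.0100 cont=41.5512 V=41.5512[hold]; j=2 S=130.5519 intr=0.0000 cont=20.3052 V=20.3052[hold]  S*(2)=-
k=1: j=0 S=76.8156 intr=50.8644 cont=53.7165 V=53.7165[hold]; j=1 S=109.3969 intr=18.2831 cont=31.9456 V=31.9456[hold]  S*(1)=-
k=0: j=0 S=91.6700 intr=36.0100 cont=43.8280 V=43.8280[hold]  S*(0)=-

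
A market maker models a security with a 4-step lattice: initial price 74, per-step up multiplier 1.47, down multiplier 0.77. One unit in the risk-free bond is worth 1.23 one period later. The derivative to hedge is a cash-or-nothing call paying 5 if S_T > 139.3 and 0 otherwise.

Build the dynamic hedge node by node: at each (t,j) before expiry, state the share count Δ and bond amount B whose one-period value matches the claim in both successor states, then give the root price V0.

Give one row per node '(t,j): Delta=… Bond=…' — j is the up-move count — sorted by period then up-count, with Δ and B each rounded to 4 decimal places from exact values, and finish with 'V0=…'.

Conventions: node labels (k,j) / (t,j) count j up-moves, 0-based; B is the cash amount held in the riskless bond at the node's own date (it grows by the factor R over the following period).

No-arbitrage ⇒ martingale measure with p* = (R−d)/(u−d) = 0.6571.
Payoffs at expiry: V(4,0)=0.0000, V(4,1)=0.0000, V(4,2)=0.0000, V(4,3)=5.0000, V(4,4)=5.0000
Node (3,0) S=33.7834: V=(p*·0.0000+(1−p*)·0.0000)/1.23=0.0000; Δ=(0.0000−0.0000)/(49.6617−26.0133)=0.0000; B=V−Δ·S=0.0000
Node (3,1) S=64.4957: V=(p*·0.0000+(1−p*)·0.0000)/1.23=0.0000; Δ=(0.0000−0.0000)/(94.8086−49.6617)=0.0000; B=V−Δ·S=0.0000
Node (3,2) S=123.1281: V=(p*·5.0000+(1−p*)·0.0000)/1.23=2.6713; Δ=(5.0000−0.0000)/(180.9983−94.8086)=0.0580; B=V−Δ·S=-4.4715
Node (3,3) S=235.0627: V=(p*·5.0000+(1−p*)·5.0000)/1.23=4.0650; Δ=(5.0000−5.0000)/(345.5422−180.9983)=0.0000; B=V−Δ·S=4.0650
Node (2,0) S=43.8746: V=(p*·0.0000+(1−p*)·0.0000)/1.23=0.0000; Δ=(0.0000−0.0000)/(64.4957−33.7834)=0.0000; B=V−Δ·S=0.0000
Node (2,1) S=83.7606: V=(p*·2.6713+(1−p*)·0.0000)/1.23=1.4272; Δ=(2.6713−0.0000)/(123.1281−64.4957)=0.0456; B=V−Δ·S=-2.3890
Node (2,2) S=159.9066: V=(p*·4.0650+(1−p*)·2.6713)/1.23=2.9164; Δ=(4.0650−2.6713)/(235.0627−123.1281)=0.0125; B=V−Δ·S=0.9254
Node (1,0) S=56.9800: V=(p*·1.4272+(1−p*)·0.0000)/1.23=0.7625; Δ=(1.4272−0.0000)/(83.7606−43.8746)=0.0358; B=V−Δ·S=-1.2763
Node (1,1) S=108.7800: V=(p*·2.9164+(1−p*)·1.4272)/1.23=1.9560; Δ=(2.9164−1.4272)/(159.9066−83.7606)=0.0196; B=V−Δ·S=-0.1715
Node (0,0) S=74.0000: V=(p*·1.9560+(1−p*)·0.7625)/1.23=1.2575; Δ=(1.9560−0.7625)/(108.7800−56.9800)=0.0230; B=V−Δ·S=-0.4474
As a check, the time-0 holding Δ(0,0)·S0 + B(0,0) comes to 1.2575 — exactly V0.

(0,0): Delta=0.0230 Bond=-0.4474
(1,0): Delta=0.0358 Bond=-1.2763
(1,1): Delta=0.0196 Bond=-0.1715
(2,0): Delta=0.0000 Bond=0.0000
(2,1): Delta=0.0456 Bond=-2.3890
(2,2): Delta=0.0125 Bond=0.9254
(3,0): Delta=0.0000 Bond=0.0000
(3,1): Delta=0.0000 Bond=0.0000
(3,2): Delta=0.0580 Bond=-4.4715
(3,3): Delta=0.0000 Bond=4.0650
V0=1.2575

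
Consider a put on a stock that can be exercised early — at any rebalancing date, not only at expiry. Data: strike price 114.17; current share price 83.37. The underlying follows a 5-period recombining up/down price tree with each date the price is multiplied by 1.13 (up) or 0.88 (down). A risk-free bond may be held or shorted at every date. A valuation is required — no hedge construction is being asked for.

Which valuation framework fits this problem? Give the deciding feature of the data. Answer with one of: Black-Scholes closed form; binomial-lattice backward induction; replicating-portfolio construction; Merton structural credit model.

Key observation: the exercise right at every one of the 5 steps is what matters: each node needs max(114.17 − S, continuation), which only the stepwise tree valuation starting from spot 83.37 delivers.

framework: binomial-lattice backward induction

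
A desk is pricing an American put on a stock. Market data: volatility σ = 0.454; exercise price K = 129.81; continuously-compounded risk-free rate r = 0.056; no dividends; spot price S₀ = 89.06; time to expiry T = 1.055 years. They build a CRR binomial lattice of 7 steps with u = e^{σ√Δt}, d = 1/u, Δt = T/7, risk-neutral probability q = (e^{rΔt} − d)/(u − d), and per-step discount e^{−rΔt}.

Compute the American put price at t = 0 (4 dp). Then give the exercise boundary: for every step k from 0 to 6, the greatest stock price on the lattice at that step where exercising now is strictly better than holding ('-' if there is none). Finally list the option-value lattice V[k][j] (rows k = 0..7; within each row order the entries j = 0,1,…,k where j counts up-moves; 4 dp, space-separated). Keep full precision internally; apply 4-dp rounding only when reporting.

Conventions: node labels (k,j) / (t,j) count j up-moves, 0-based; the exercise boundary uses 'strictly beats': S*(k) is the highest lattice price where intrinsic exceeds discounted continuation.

Δt=0.15071  u=1.19274  d=0.83841  q=0.47997  discount=0.99160
step 7 (expiry): payoffs max(K−S,0) = 103.8761 92.9159 77.3235 55.1415 23.5847 0.0000 0.0000 0.0000
step 6: (k=6,j=0): S=30.9323, K−S=98.8777, hold=97.7867 ⇒ V=98.8777 exercise | (k=6,j=1): S=44.0050, K−S=85.8050, hold=84.7140 ⇒ V=85.8050 exercise | (k=6,j=2): S=62.6026, K−S=67.2074, hold=66.1164 ⇒ V=67.2074 exercise | (k=6,j=3): S=89.0600, K−S=40.7500, hold=39.6590 ⇒ V=40.7500 exercise | (k=6,j=4): S=126.6989, K−S=3.1111, hold=12.1617 ⇒ V=12.1617 continue | (k=6,j=5): S=180.2449, K−S=0.0000, hold=0.0000 ⇒ V=0.0000 continue | (k=6,j=6): S=256.4208, K−S=0.0000, hold=0.0000 ⇒ V=0.0000 continue  boundary S*=89.0600
step 5: (k=5,j=0): S=36.8941, K−S=92.9159, hold=91.8249 ⇒ V=92.9159 exercise | (k=5,j=1): S=52.4865, K−S=77.3235, hold=76.2325 ⇒ V=77.3235 exercise | (k=5,j=2): S=74.6685, K−S=55.1415, hold=54.0505 ⇒ V=55.1415 exercise | (k=5,j=3): S=106.2253, K−S=23.5847, hold=26.8013 ⇒ V=26.8013 continue | (k=5,j=4): S=151.1186, K−S=0.0000, hold=6.2713 ⇒ V=6.2713 continue | (k=5,j=5): S=214.9850, K−S=0.0000, hold=0.0000 ⇒ V=0.0000 continue  boundary S*=74.6685
step 4: (k=4,j=0): S=44.0050, K−S=85.8050, hold=84.7140 ⇒ V=85.8050 exercise | (k=4,j=1): S=62.6026, K−S=67.2074, hold=66.1164 ⇒ V=67.2074 exercise | (k=4,j=2): S=89.0600, K−S=40.7500, hold=41.1899 ⇒ V=41.1899 continue | (k=4,j=3): S=126.6989, K−S=3.1111, hold=16.8050 ⇒ V=16.8050 continue | (k=4,j=4): S=180.2449, K−S=0.0000, hold=3.2338 ⇒ V=3.2338 continue  boundary S*=62.6026
step 3: (k=3,j=0): S=52.4865, K−S=77.3235, hold=76.2325 ⇒ V=77.3235 exercise | (k=3,j=1): S=74.6685, K−S=55.1415, hold=54.2598 ⇒ V=55.1415 exercise | (k=3,j=2): S=106.2253, K−S=23.5847, hold=29.2380 ⇒ V=29.2380 continue | (k=3,j=3): S=151.1186, K−S=0.0000, hold=10.2047 ⇒ V=10.2047 continue  boundary S*=74.6685
step 2: (k=2,j=0): S=62.6026, K−S=67.2074, hold=66.1164 ⇒ V=67.2074 exercise | (k=2,j=1): S=89.0600, K−S=40.7500, hold=42.3496 ⇒ V=42.3496 continue | (k=2,j=2): S=126.6989, K−S=3.1111, hold=19.9337 ⇒ V=19.9337 continue  boundary S*=62.6026
step 1: (k=1,j=0): S=74.6685, K−S=55.1415, hold=54.8118 ⇒ V=55.1415 exercise | (k=1,j=1): S=106.2253, K−S=23.5847, hold=31.3251 ⇒ V=31.3251 continue  boundary S*=74.6685
step 0: (k=0,j=0): S=89.0600, K−S=40.7500, hold=43.3429 ⇒ V=43.3429 continue  boundary S*=-

price = 43.3429
boundary = - 74.6685 62.6026 74.6685 62.6026 74.6685 89.0600
tree:
43.3429
55.1415 31.3251
67.2074 42.3496 19.9337
77.3235 55.1415 29.2380 10.2047
85.8050 67.2074 41.1899 16.8050 3.2338
92.9159 77.3235 55.1415 26.8013 6.2713 0.0000
98.8777 85.8050 67.2074 40.7500 12.1617 0.0000 0.0000
103.8761 92.9159 77.3235 55.1415 23.5847 0.0000 0.0000 0.0000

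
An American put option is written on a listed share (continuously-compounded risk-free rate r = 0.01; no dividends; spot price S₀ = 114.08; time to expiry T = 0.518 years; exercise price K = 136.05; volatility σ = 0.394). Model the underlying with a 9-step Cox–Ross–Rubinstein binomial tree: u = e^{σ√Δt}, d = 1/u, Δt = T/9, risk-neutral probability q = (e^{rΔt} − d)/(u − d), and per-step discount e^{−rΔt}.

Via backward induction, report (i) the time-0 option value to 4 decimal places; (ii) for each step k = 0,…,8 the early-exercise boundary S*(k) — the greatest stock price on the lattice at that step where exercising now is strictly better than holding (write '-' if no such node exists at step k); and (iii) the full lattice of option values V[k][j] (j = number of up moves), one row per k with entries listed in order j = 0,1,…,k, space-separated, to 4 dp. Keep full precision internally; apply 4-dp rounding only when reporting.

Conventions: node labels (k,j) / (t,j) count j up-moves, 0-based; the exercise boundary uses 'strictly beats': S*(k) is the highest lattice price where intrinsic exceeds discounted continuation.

Δt=0.05756  u=1.09914  d=0.90981  q=0.47943  discount=0.99942
step 9 (expiry): payoffs max(K−S,0) = 87.3252 77.1857 64.9361 50.1375 32.2593 10.6607 0.0000 0.0000 0.0000 0.0000
step 8: (k=8,j=0): S=53.5551, K−S=82.4949, hold=82.4166 ⇒ V=82.4949 exercise | (k=8,j=1): S=64.6999, K−S=71.3501, hold=71.2719 ⇒ V=71.3501 exercise | (k=8,j=2): S=78.1637, K−S=57.8863, hold=57.8080 ⇒ V=57.8863 exercise | (k=8,j=3): S=94.4294, K−S=41.6206, hold=41.5423 ⇒ V=41.6206 exercise | (k=8,j=4): S=114.0800, K−S=21.9700, hold=21.8917 ⇒ V=21.9700 exercise | (k=8,j=5): S=137.8198, K−S=0.0000, hold=5.5465 ⇒ V=5.5465 continue | (k=8,j=6): S=166.4998, K−S=0.0000, hold=0.0000 ⇒ V=0.0000 continue | (k=8,j=7): S=201.1480, K−S=0.0000, hold=0.0000 ⇒ V=0.0000 continue | (k=8,j=8): S=243.0065, K−S=0.0000, hold=0.0000 ⇒ V=0.0000 continue  boundary S*=114.0800
step 7: (k=7,j=0): S=58.8643, K−S=77.1857, hold=77.1074 ⇒ V=77.1857 exercise | (k=7,j=1): S=71.1139, K−S=64.9361, hold=64.8578 ⇒ V=64.9361 exercise | (k=7,j=2): S=85.9125, K−S=50.1375, hold=50.0592 ⇒ V=50.1375 exercise | (k=7,j=3): S=103.7907, K−S=32.2593, hold=32.1810 ⇒ V=32.2593 exercise | (k=7,j=4): S=125.3893, K−S=10.6607, hold=14.0880 ⇒ V=14.0880 continue | (k=7,j=5): S=151.4826, K−S=0.0000, hold=2.8857 ⇒ V=2.8857 continue | (k=7,j=6): S=183.0057, K−S=0.0000, hold=0.0000 ⇒ V=0.0000 continue | (k=7,j=7): S=221.0888, K−S=0.0000, hold=0.0000 ⇒ V=0.0000 continue  boundary S*=103.7907
step 6: (k=6,j=0): S=64.6999, K−S=71.3501, hold=71.2719 ⇒ V=71.3501 exercise | (k=6,j=1): S=78.1637, K−S=57.8863, hold=57.8080 ⇒ V=57.8863 exercise | (k=6,j=2): S=94.4294, K−S=41.6206, hold=41.5423 ⇒ V=41.6206 exercise | (k=6,j=3): S=114.0800, K−S=21.9700, hold=23.5339 ⇒ V=23.5339 continue | (k=6,j=4): S=137.8198, K−S=0.0000, hold=8.7123 ⇒ V=8.7123 continue | (k=6,j=5): S=166.4998, K−S=0.0000, hold=1.5013 ⇒ V=1.5013 continue | (k=6,j=6): S=201.1480, K−S=0.0000, hold=0.0000 ⇒ V=0.0000 continue  boundary S*=94.4294
step 5: (k=5,j=0): S=71.1139, K−S=64.9361, hold=64.8578 ⇒ V=64.9361 exercise | (k=5,j=1): S=85.9125, K−S=50.1375, hold=50.0592 ⇒ V=50.1375 exercise | (k=5,j=2): S=103.7907, K−S=32.2593, hold=32.9304 ⇒ V=32.9304 continue | (k=5,j=3): S=125.3893, K−S=10.6607, hold=16.4186 ⇒ V=16.4186 continue | (k=5,j=4): S=151.4826, K−S=0.0000, hold=5.2521 ⇒ V=5.2521 continue | (k=5,j=5): S=183.0057, K−S=0.0000, hold=0.7811 ⇒ V=0.7811 continue  boundary S*=85.9125
step 4: (k=4,j=0): S=78.1637, K−S=57.8863, hold=57.8080 ⇒ V=57.8863 exercise | (k=4,j=1): S=94.4294, K−S=41.6206, hold=41.8638 ⇒ V=41.8638 continue | (k=4,j=2): S=114.0800, K−S=21.9700, hold=24.9998 ⇒ V=24.9998 continue | (k=4,j=3): S=137.8198, K−S=0.0000, hold=11.0587 ⇒ V=11.0587 continue | (k=4,j=4): S=166.4998, K−S=0.0000, hold=3.1068 ⇒ V=3.1068 continue  boundary S*=78.1637
step 3: (k=3,j=0): S=85.9125, K−S=50.1375, hold=50.1758 ⇒ V=50.1758 continue | (k=3,j=1): S=103.7907, K−S=32.2593, hold=33.7593 ⇒ V=33.7593 continue | (k=3,j=2): S=125.3893, K−S=10.6607, hold=18.3055 ⇒ V=18.3055 continue | (k=3,j=3): S=151.4826, K−S=0.0000, hold=7.2422 ⇒ V=7.2422 continue  boundary S*=-
step 2: (k=2,j=0): S=94.4294, K−S=41.6206, hold=42.2809 ⇒ V=42.2809 continue | (k=2,j=1): S=114.0800, K−S=21.9700, hold=26.3352 ⇒ V=26.3352 continue | (k=2,j=2): S=137.8198, K−S=0.0000, hold=12.9940 ⇒ V=12.9940 continue  boundary S*=-
step 1: (k=1,j=0): S=103.7907, K−S=32.2593, hold=34.6161 ⇒ V=34.6161 continue | (k=1,j=1): S=125.3893, K−S=10.6607, hold=19.9275 ⇒ V=19.9275 continue  boundary S*=-
step 0: (k=0,j=0): S=114.0800, K−S=21.9700, hold=27.5582 ⇒ V=27.5582 continue  boundary S*=-

price = 27.5582
boundary = - - - - 78.1637 85.9125 94.4294 103.7907 114.0800
tree:
27.5582
34.6161 19.9275
42.2809 26.3352 12.9940
50.1758 33.7593 18.3055 7.2422
57.8863 41.8638 24.9998 11.0587 3.1068
64.9361 50.1375 32.9304 16.4186 5.2521 0.7811
71.3501 57.8863 41.6206 23.5339 8.7123 1.5013 0.0000
77.1857 64.9361 50.1375 32.2593 14.0880 2.8857 0.0000 0.0000
82.4949 71.3501 57.8863 41.6206 21.9700 5.5465 0.0000 0.0000 0.0000
87.3252 77.1857 64.9361 50.1375 32.2593 10.6607 0.0000 0.0000 0.0000 0.0000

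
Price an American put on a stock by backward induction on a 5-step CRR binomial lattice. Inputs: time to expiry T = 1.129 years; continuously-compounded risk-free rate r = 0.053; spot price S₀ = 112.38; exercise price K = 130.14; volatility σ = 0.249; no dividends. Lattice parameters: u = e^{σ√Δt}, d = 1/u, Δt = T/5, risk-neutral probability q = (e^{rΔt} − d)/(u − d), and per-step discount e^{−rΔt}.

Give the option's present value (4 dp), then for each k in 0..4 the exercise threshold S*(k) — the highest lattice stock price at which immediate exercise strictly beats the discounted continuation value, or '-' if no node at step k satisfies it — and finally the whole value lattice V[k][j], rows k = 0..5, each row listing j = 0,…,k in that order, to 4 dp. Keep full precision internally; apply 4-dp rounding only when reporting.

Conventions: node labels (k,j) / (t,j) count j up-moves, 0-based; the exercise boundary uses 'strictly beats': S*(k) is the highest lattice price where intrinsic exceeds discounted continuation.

price = 20.2705
boundary = - 99.8396 88.6986 99.8396 112.3800
tree:
20.2705
30.3004 11.5251
41.4414 19.1194 4.8152
51.3392 30.3004 9.2901 0.8157
60.1325 41.4414 17.7600 1.7242 0.0000
67.9446 51.3392 30.3004 3.6445 0.0000 0.0000

params: Δt=0.22580 u=1.12561 d=0.88841 q=0.52121 e^(-rΔt)=0.98810
t_5 payoffs: 67.9446 51.3392 30.3004 3.6445 0.0000 0.0000
t_4: node(4,0) S=70.0075 payoff=60.1325 vs cont=58.5843 → 60.1325 [stop]  node(4,1) S=88.6986 payoff=41.4414 vs cont=39.8932 → 41.4414 [stop]  node(4,2) S=112.3800 payoff=17.7600 vs cont=16.2118 → 17.7600 [stop]  node(4,3) S=142.3840 payoff=0.0000 vs cont=1.7242 → 1.7242 [wait]  node(4,4) S=180.3987 payoff=0.0000 vs cont=0.0000 → 0.0000 [wait]  ⇒ S*(4)=112.3800
t_3: node(3,0) S=78.8008 payoff=51.3392 vs cont=49.7910 → 51.3392 [stop]  node(3,1) S=99.8396 payoff=30.3004 vs cont=28.7522 → 30.3004 [stop]  node(3,2) S=126.4955 payoff=3.6445 vs cont=9.2901 → 9.2901 [wait]  node(3,3) S=160.2682 payoff=0.0000 vs cont=0.8157 → 0.8157 [wait]  ⇒ S*(3)=99.8396
t_2: node(2,0) S=88.6986 payoff=41.4414 vs cont=39.8932 → 41.4414 [stop]  node(2,1) S=112.3800 payoff=17.7600 vs cont=19.1194 → 19.1194 [wait]  node(2,2) S=142.3840 payoff=0.0000 vs cont=4.8152 → 4.8152 [wait]  ⇒ S*(2)=88.6986
t_1: node(1,0) S=99.8396 payoff=30.3004 vs cont=29.4523 → 30.3004 [stop]  node(1,1) S=126.4955 payoff=3.6445 vs cont=11.5251 → 11.5251 [wait]  ⇒ S*(1)=99.8396
t_0: node(0,0) S=112.3800 payoff=17.7600 vs cont=20.2705 → 20.2705 [wait]  ⇒ S*(0)=-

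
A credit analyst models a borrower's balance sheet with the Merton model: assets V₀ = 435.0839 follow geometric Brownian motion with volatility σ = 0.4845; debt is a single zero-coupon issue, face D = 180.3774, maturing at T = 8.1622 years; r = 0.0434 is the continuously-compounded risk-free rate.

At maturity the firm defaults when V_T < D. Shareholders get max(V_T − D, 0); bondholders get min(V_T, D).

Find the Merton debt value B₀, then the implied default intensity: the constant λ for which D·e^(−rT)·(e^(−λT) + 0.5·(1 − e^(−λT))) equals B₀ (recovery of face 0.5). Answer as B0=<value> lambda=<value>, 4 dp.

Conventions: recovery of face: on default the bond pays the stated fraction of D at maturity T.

Work the structural quantities from V₀ = 435.0839 against face 180.3774:
d₁ = [ln(V₀/D) + (r + σ²/2)T] / (σ√T)
   = [ln(435.0839/180.3774) + (0.0434 + 0.5·0.4845²)·8.1622] / (0.4845·√8.1622)
   = [0.880488 + 1.312238] / 1.384195 = 1.584116
d₂ = d₁ − σ√T = 1.584116 − 1.384195 = 0.199920
N(d₁) = 0.943416,  N(d₂) = 0.579229,  e^(−rT) = 0.701707
E₀ = V₀·N(d₁) − D·e^(−rT)·N(d₂)
   = 435.0839·0.943416 − 180.3774·0.701707·0.579229 = 337.151090
B₀ = V₀ − E₀ = 435.0839 − 337.151090 = 97.932810
e^(−λT) = (B₀·e^(rT)/D − 0.5)/(1 − 0.5) = (97.9328·1.425096/180.3774 − 0.5)/0.5 = 0.54746308
λ = −ln(0.54746308)/8.1622 = 0.073811

B0=97.9328 lambda=0.0738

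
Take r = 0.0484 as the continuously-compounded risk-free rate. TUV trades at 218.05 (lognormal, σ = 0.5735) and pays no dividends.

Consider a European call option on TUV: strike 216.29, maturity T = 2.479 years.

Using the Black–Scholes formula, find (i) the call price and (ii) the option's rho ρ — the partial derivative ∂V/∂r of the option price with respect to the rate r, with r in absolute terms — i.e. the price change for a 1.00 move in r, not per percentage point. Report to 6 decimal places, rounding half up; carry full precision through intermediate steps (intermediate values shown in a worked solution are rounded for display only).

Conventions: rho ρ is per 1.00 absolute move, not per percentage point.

price = 85.169493
ρ = 179.961557

σ√T = 0.5735·√2.479 = 0.902967
d₁ = (ln(S/K) + (r+σ²/2)T) / (σ√T) = (ln(218.05/216.29) + (0.0484+0.5735²/2)·2.479) / 0.902967 = (0.008104 + 0.527658) / 0.902967 = 0.593336
d₂ = d₁ − σ√T = 0.593336 − 0.902967 = -0.309631
e^{−rT} = 0.886935
N(d₁) = 0.723522,  N(d₂) = 0.378421
Call price V = S·N(d₁) − K·e^{−rT}·N(d₂) = 157.763909 − 72.594416 = 85.169493
ρ = K·T·e^{−rT}·N(d₂) = 179.961557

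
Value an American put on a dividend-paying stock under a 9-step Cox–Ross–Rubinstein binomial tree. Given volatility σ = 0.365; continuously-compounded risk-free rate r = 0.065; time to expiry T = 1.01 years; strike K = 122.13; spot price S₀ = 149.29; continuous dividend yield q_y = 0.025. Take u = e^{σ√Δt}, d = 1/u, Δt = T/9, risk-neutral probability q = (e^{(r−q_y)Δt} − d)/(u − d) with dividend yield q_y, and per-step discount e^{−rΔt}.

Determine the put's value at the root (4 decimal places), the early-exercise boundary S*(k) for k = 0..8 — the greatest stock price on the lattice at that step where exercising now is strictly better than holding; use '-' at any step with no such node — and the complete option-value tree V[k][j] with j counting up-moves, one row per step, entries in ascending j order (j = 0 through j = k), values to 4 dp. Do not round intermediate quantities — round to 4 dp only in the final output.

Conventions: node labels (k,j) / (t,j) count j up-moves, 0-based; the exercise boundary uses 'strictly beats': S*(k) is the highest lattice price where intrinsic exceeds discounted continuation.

price = 7.6137
boundary = - - - - - 81.0060 71.6827 81.0060 91.5419
tree:
7.6137
11.3203 3.8362
16.4086 6.1479 1.4665
23.0925 9.6372 2.5768 0.3228
31.4132 14.7029 4.4631 0.6349 0.0000
41.1240 21.6890 7.5886 1.2486 0.0000 0.0000
50.4473 30.6693 12.5858 2.4557 0.0000 0.0000 0.0000
58.6975 41.1240 20.1528 4.8298 0.0000 0.0000 0.0000 0.0000
65.9982 50.4473 30.5881 9.4989 0.0000 0.0000 0.0000 0.0000 0.0000
72.4586 58.6975 41.1240 18.6819 0.0000 0.0000 0.0000 0.0000 0.0000 0.0000

Δt=0.11222, u=1.13006, d=0.88491, q=0.48782, disc=e^(-rΔt)=0.99273
k=9 terminal: V=max(K-S,0) → 72.4586 58.6975 41.1240 18.6819 0.0000 0.0000 0.0000 0.0000 0.0000 0.0000
k=8: j=0 S=56.1318 intr=65.9982 cont=65.2678 V=65.9982[EX]; j=1 S=71.6827 intr=50.4473 cont=49.7605 V=50.4473[EX]; j=2 S=91.5419 intr=30.5881 cont=29.9569 V=30.5881[EX]; j=3 S=116.9029 intr=5.2271 cont=9.4989 V=9.4989[hold]; j=4 S=149.2900 intr=0.0000 cont=0.0000 V=0.0000[hold]; j=5 S=190.6497 intr=0.0000 cont=0.0000 V=0.0000[hold]; j=6 S=243.4678 intr=0.0000 cont=0.0000 V=0.0000[hold]; j=7 S=310.9188 intr=0.0000 cont=0.0000 V=0.0000[hold]; j=8 S=397.0565 intr=0.0000 cont=0.0000 V=0.0000[hold]  S*(8)=91.5419
k=7: j=0 S=63.4325 intr=58.6975 cont=57.9876 V=58.6975[EX]; j=1 S=81.0060 intr=41.1240 cont=40.4633 V=41.1240[EX]; j=2 S=103.4481 intr=18.6819 cont=20.1528 V=20.1528[hold]; j=3 S=132.1077 intr=0.0000 cont=4.8298 V=4.8298[hold]; j=4 S=168.7071 intr=0.0000 cont=0.0000 V=0.0000[hold]; j=5 S=215.4462 intr=0.0000 cont=0.0000 V=0.0000[hold]; j=6 S=275.1340 intr=0.0000 cont=0.0000 V=0.0000[hold]; j=7 S=351.3578 intr=0.0000 cont=0.0000 V=0.0000[hold]  S*(7)=81.0060
k=6: j=0 S=71.6827 intr=50.4473 cont=49.7605 V=50.4473[EX]; j=1 S=91.5419 intr=30.5881 cont=30.6693 V=30.6693[hold]; j=2 S=116.9029 intr=5.2271 cont=12.5858 V=12.5858[hold]; j=3 S=149.2900 intr=0.0000 cont=2.4557 V=2.4557[hold]; j=4 S=190.6497 intr=0.0000 cont=0.0000 V=0.0000[hold]; j=5 S=243.4678 intr=0.0000 cont=0.0000 V=0.0000[hold]; j=6 S=310.9188 intr=0.0000 cont=0.0000 V=0.0000[hold]  S*(6)=71.6827
k=5: j=0 S=81.0060 intr=41.1240 cont=40.5026 V=41.1240[EX]; j=1 S=103.4481 intr=18.6819 cont=21.6890 V=21.6890[hold]; j=2 S=132.1077 intr=0.0000 cont=7.5886 V=7.5886[hold]; j=3 S=168.7071 intr=0.0000 cont=1.2486 V=1.2486[hold]; j=4 S=215.4462 intr=0.0000 cont=0.0000 V=0.0000[hold]; j=5 S=275.1340 intr=0.0000 cont=0.0000 V=0.0000[hold]  S*(5)=81.0060
k=4: j=0 S=91.5419 intr=30.5881 cont=31.4132 V=31.4132[hold]; j=1 S=116.9029 intr=5.2271 cont=14.7029 V=14.7029[hold]; j=2 S=149.2900 intr=0.0000 cont=4.4631 V=4.4631[hold]; j=3 S=190.6497 intr=0.0000 cont=0.6349 V=0.6349[hold]; j=4 S=243.4678 intr=0.0000 cont=0.0000 V=0.0000[hold]  S*(4)=-
k=3: j=0 S=103.4481 intr=18.6819 cont=23.0925 V=23.0925[hold]; j=1 S=132.1077 intr=0.0000 cont=9.6372 V=9.6372[hold]; j=2 S=168.7071 intr=0.0000 cont=2.5768 V=2.5768[hold]; j=3 S=215.4462 intr=0.0000 cont=0.3228 V=0.3228[hold]  S*(3)=-
k=2: j=0 S=116.9029 intr=5.2271 cont=16.4086 V=16.4086[hold]; j=1 S=149.2900 intr=0.0000 cont=6.1479 V=6.1479[hold]; j=2 S=190.6497 intr=0.0000 cont=1.4665 V=1.4665[hold]  S*(2)=-
k=1: j=0 S=132.1077 intr=0.0000 cont=11.3203 V=11.3203[hold]; j=1 S=168.7071 intr=0.0000 cont=3.8362 V=3.8362[hold]  S*(1)=-
k=0: j=0 S=149.2900 intr=0.0000 cont=7.6137 V=7.6137[hold]  S*(0)=-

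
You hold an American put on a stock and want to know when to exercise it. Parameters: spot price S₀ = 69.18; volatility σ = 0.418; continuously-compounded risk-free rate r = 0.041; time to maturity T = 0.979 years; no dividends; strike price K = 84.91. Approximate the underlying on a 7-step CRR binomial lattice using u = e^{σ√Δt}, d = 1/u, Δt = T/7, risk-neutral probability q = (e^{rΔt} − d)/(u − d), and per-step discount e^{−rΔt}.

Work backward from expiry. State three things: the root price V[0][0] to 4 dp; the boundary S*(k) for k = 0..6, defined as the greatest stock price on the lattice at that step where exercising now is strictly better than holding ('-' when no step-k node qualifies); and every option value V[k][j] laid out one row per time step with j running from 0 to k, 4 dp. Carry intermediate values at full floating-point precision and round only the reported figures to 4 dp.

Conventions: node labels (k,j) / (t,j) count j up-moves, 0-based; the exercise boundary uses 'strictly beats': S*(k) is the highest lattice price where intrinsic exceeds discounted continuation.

Δt=0.13986, u=1.16920, d=0.85528, q=0.47932, disc=e^(-rΔt)=0.99428
k=7 terminal: V=max(K-S,0) → 61.7492 53.2484 41.6275 25.7414 4.0246 0.0000 0.0000 0.0000
k=6: j=0 S=27.0797 intr=57.8303 cont=57.3448 V=57.8303[EX]; j=1 S=37.0188 intr=47.8912 cont=47.4057 V=47.8912[EX]; j=2 S=50.6059 intr=34.3041 cont=33.8186 V=34.3041[EX]; j=3 S=69.1800 intr=15.7300 cont=15.2445 V=15.7300[EX]; j=4 S=94.5714 intr=0.0000 cont=2.0836 V=2.0836[hold]; j=5 S=129.2822 intr=0.0000 cont=0.0000 V=0.0000[hold]; j=6 S=176.7331 intr=0.0000 cont=0.0000 V=0.0000[hold]  S*(6)=69.1800
k=5: j=0 S=31.6616 intr=53.2484 cont=52.7629 V=53.2484[EX]; j=1 S=43.2825 intr=41.6275 cont=41.1420 V=41.6275[EX]; j=2 S=59.1686 intr=25.7414 cont=25.2559 V=25.7414[EX]; j=3 S=80.8854 intr=4.0246 cont=9.1365 V=9.1365[hold]; j=4 S=110.5730 intr=0.0000 cont=1.0787 V=1.0787[hold]; j=5 S=151.1570 intr=0.0000 cont=0.0000 V=0.0000[hold]  S*(5)=59.1686
k=4: j=0 S=37.0188 intr=47.8912 cont=47.4057 V=47.8912[EX]; j=1 S=50.6059 intr=34.3041 cont=33.8186 V=34.3041[EX]; j=2 S=69.1800 intr=15.7300 cont=17.6807 V=17.6807[hold]; j=3 S=94.5714 intr=0.0000 cont=5.2441 V=5.2441[hold]; j=4 S=129.2822 intr=0.0000 cont=0.5584 V=0.5584[hold]  S*(4)=50.6059
k=3: j=0 S=43.2825 intr=41.6275 cont=41.1420 V=41.6275[EX]; j=1 S=59.1686 intr=25.7414 cont=26.1856 V=26.1856[hold]; j=2 S=80.8854 intr=4.0246 cont=11.6526 V=11.6526[hold]; j=3 S=110.5730 intr=0.0000 cont=2.9810 V=2.9810[hold]  S*(3)=43.2825
k=2: j=0 S=50.6059 intr=34.3041 cont=34.0303 V=34.3041[EX]; j=1 S=69.1800 intr=15.7300 cont=19.1098 V=19.1098[hold]; j=2 S=94.5714 intr=0.0000 cont=7.4533 V=7.4533[hold]  S*(2)=50.6059
k=1: j=0 S=59.1686 intr=25.7414 cont=26.8667 V=26.8667[hold]; j=1 S=80.8854 intr=4.0246 cont=13.4453 V=13.4453[hold]  S*(1)=-
k=0: j=0 S=69.1800 intr=15.7300 cont=20.3167 V=20.3167[hold]  S*(0)=-

price = 20.3167
boundary = - - 50.6059 43.2825 50.6059 59.1686 69.1800
tree:
20.3167
26.8667 13.4453
34.3041 19.1098 7.4533
41.6275 26.1856 11.6526 2.9810
47.8912 34.3041 17.6807 5.2441 0.5584
53.2484 41.6275 25.7414 9.1365 1.0787 0.0000
57.8303 47.8912 34.3041 15.7300 2.0836 0.0000 0.0000
61.7492 53.2484 41.6275 25.7414 4.0246 0.0000 0.0000 0.0000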